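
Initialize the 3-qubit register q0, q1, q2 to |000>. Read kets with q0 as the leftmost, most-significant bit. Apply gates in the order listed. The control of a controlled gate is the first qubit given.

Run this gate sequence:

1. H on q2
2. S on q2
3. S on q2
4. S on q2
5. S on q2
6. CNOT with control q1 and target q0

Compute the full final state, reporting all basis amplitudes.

After the circuit, the state carries amplitude sqrt(2)/2 on |000>, sqrt(2)/2 on |001>, and 0 on every other basis state.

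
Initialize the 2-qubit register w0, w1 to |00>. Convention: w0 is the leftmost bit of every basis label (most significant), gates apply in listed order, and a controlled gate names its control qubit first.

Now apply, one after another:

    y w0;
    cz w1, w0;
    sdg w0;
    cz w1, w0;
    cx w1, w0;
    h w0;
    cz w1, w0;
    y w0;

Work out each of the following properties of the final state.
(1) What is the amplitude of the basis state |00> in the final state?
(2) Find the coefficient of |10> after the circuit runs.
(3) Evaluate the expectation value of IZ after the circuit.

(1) The amplitude on |00> is sqrt(2)*I/2.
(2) The amplitude on |10> is sqrt(2)*I/2.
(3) The observable IZ averages to 1.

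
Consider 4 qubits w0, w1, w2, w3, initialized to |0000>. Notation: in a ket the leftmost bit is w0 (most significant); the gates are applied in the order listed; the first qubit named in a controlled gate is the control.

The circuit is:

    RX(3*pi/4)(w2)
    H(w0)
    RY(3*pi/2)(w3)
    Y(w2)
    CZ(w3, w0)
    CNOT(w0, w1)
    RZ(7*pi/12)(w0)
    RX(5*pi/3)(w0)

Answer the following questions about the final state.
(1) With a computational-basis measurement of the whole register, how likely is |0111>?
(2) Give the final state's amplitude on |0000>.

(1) Outcome |0111> occurs with probability 1/32 - sqrt(2)/64.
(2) The amplitude on |0000> is sqrt(3*sqrt(2) + 6)*exp(17*I*pi/24)/8.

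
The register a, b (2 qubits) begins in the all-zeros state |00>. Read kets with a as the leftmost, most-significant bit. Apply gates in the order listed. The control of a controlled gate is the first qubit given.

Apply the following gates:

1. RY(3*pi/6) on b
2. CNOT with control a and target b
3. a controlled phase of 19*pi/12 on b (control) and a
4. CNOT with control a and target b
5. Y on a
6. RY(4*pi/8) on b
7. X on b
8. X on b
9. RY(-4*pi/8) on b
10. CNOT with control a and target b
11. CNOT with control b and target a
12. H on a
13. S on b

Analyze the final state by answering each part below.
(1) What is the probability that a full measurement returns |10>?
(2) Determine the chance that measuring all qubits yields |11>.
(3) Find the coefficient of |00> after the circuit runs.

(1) Outcome |10> occurs with probability 1/4. Key observation: steps 6-9 multiply out to the identity, so the circuit reduces to the remaining gates.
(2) Outcome |11> occurs with probability 1/4.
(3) The amplitude on |00> is I/2.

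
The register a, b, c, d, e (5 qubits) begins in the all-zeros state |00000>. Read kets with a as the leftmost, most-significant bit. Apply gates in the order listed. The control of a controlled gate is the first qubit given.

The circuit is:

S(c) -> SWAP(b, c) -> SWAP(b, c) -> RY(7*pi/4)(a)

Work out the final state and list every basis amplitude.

The resulting statevector has amplitude -sqrt(sqrt(2) + 2)/2 on |00000>, sqrt(2 - sqrt(2))/2 on |10000>, and 0 on every other basis state. Key observation: the block from step 2 through step 3 cancels to the identity and can be dropped.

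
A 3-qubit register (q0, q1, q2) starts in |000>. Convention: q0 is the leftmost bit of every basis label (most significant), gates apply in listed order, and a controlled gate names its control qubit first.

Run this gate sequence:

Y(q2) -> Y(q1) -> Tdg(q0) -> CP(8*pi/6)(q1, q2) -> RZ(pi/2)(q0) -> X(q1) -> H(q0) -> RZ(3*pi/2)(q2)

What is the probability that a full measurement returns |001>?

A full measurement returns |001> with probability 1/2.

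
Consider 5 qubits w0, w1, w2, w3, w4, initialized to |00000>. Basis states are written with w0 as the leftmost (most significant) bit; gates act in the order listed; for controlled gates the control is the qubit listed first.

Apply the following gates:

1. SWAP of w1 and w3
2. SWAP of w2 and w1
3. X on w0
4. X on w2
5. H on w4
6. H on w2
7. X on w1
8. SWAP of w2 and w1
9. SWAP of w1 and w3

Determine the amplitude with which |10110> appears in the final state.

The amplitude on |10110> is -1/2.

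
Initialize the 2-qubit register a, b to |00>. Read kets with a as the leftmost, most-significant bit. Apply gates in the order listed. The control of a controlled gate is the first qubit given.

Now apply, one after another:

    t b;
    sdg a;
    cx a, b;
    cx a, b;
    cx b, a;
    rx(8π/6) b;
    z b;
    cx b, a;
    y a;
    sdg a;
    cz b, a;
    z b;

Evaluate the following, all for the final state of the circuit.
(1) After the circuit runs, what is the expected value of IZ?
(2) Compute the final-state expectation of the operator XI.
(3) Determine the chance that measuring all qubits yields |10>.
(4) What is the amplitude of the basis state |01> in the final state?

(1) The expectation value of IZ is -1/2.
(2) In the final state, XI has expectation 0.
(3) The probability of measuring |10> is 1/4.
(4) The amplitude on |01> is -sqrt(3)/2.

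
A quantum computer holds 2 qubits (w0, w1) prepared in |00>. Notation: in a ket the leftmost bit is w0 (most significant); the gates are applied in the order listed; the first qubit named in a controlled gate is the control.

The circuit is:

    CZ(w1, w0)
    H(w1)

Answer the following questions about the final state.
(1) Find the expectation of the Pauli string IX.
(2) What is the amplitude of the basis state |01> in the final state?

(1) The observable IX averages to 1.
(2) |01> carries amplitude sqrt(2)/2 in the final state.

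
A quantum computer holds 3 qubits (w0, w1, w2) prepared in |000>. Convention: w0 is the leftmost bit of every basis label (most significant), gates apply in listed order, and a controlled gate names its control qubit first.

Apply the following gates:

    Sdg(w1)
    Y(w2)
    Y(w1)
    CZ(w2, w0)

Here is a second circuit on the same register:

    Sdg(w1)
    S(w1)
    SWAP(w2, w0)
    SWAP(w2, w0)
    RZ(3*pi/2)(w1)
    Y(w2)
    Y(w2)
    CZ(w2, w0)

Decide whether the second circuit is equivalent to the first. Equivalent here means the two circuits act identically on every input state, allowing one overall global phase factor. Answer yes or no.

No — the two circuits implement different unitaries, even allowing a global phase.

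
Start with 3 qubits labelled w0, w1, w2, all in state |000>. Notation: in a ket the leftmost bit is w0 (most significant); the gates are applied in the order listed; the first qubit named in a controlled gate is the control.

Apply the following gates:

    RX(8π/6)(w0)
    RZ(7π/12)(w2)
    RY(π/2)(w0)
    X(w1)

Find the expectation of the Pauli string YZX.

The observable YZX averages to 0.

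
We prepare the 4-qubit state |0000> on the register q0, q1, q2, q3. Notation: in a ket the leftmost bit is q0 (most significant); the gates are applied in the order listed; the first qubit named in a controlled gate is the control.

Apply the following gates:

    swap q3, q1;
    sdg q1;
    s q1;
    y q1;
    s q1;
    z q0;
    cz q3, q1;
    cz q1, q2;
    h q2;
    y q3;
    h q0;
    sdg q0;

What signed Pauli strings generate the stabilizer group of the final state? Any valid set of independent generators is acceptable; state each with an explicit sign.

The final state is stabilized by the group generated by -YIII, +IIXI, -IZII, -IIIZ; other independent generating sets are equally valid.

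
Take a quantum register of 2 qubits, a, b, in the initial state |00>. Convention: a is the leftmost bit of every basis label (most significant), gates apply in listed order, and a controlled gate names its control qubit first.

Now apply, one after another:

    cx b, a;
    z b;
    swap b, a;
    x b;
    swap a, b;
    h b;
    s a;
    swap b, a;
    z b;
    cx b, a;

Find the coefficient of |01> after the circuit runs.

The amplitude on |01> is -sqrt(2)*I/2.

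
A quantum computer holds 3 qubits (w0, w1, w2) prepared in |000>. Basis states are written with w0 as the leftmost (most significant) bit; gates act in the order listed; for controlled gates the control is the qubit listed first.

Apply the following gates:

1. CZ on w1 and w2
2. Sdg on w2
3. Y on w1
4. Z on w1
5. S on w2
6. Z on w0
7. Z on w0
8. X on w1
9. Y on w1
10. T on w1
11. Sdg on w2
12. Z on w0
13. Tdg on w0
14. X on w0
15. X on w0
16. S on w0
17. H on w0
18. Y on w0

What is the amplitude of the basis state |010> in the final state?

|010> carries amplitude -sqrt(2)*exp(3*I*pi/4)/2 in the final state. Key observation: steps 14-15 multiply out to the identity, so the circuit reduces to the remaining gates.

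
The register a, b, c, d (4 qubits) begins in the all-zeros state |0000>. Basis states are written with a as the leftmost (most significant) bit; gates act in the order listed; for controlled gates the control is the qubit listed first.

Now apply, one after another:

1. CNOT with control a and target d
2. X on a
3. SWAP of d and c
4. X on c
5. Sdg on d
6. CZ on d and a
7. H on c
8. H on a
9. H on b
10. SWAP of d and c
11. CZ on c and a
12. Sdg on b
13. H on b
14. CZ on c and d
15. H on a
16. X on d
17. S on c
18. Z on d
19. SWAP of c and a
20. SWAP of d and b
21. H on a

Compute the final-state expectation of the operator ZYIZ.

In the final state, ZYIZ has expectation 0.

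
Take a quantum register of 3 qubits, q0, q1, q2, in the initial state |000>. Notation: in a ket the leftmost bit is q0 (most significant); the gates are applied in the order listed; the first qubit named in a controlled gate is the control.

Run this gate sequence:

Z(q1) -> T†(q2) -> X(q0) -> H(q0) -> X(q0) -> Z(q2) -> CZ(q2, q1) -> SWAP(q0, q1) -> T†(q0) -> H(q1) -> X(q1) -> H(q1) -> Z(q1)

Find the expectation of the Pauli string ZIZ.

The expectation value of ZIZ is 1. Key observation: gates 10-13 undo each other exactly, leaving only the rest of the circuit to track.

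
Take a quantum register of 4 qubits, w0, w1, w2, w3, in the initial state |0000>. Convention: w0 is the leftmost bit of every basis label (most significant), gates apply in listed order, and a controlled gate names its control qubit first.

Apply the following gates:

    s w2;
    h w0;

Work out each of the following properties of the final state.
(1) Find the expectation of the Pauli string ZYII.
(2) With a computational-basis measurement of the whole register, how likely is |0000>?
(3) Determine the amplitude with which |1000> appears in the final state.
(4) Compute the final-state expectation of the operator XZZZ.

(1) In the final state, ZYII has expectation 0.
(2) Outcome |0000> occurs with probability 1/2.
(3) |1000> carries amplitude sqrt(2)/2 in the final state.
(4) The observable XZZZ averages to 1.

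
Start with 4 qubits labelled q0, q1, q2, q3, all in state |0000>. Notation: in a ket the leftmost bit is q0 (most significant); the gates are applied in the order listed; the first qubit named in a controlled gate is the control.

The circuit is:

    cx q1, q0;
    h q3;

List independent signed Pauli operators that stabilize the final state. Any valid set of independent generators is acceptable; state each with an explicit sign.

The stabilizer group can be generated by +IIIX, +ZIII, +IZII, +IIZI, among other valid generating sets.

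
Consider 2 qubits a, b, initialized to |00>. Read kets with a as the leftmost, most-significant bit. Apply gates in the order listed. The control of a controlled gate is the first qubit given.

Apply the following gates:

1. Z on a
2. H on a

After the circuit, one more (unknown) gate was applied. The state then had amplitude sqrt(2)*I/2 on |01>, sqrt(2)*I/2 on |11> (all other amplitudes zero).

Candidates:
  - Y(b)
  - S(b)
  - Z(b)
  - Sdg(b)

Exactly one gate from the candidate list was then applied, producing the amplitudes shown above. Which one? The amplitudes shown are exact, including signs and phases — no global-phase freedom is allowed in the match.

It was Y(b) that produced the state shown.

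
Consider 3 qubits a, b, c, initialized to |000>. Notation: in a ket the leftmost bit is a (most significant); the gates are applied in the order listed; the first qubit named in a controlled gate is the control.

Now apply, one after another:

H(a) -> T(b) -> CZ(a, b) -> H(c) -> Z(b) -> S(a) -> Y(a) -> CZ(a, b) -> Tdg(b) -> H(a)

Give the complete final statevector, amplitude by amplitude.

The final amplitudes are sqrt(2)*(1 + I)/4 on |000>, sqrt(2)*(1 + I)/4 on |001>, 0 on |010>, 0 on |011>, sqrt(2)*(1 - I)/4 on |100>, sqrt(2)*(1 - I)/4 on |101>, 0 on |110>, 0 on |111>.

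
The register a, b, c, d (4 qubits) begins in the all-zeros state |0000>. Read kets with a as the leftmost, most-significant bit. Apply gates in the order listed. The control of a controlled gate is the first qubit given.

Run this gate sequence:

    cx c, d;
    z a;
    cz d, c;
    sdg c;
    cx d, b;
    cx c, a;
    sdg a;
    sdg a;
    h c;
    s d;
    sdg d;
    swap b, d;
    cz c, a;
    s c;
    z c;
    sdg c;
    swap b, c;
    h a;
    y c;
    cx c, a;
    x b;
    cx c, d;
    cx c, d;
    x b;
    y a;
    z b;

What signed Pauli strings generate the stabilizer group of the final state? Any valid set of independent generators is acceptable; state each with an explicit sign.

One valid set of independent stabilizer generators is -XIII, +IXII, -IIZI, +IIIZ (any independent generating set of the same group is equally correct). Key observation: steps 21-24 multiply out to the identity, so the circuit reduces to the remaining gates.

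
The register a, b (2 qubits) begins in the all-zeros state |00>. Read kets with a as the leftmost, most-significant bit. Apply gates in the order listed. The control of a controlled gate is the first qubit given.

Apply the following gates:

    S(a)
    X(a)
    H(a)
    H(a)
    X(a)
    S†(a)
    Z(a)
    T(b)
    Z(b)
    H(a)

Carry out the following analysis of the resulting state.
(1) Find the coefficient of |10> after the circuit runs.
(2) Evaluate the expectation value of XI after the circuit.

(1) |10> carries amplitude sqrt(2)/2 in the final state. Key observation: gates 1-6 undo each other exactly, leaving only the rest of the circuit to track.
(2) In the final state, XI has expectation 1.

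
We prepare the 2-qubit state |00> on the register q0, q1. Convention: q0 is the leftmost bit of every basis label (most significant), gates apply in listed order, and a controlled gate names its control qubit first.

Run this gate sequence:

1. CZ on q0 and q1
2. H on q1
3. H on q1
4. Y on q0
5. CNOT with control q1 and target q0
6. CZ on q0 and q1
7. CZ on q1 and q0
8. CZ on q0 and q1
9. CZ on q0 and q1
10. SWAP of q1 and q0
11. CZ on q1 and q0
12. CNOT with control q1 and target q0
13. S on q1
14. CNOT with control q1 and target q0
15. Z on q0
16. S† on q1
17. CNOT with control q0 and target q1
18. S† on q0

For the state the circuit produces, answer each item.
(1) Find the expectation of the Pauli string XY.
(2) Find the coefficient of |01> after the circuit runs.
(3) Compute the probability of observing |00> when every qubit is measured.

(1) The expectation value of XY is 0. Key observation: steps 2-3 multiply out to the identity, so the circuit reduces to the remaining gates.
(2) The amplitude on |01> is I.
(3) The probability of measuring |00> is 0.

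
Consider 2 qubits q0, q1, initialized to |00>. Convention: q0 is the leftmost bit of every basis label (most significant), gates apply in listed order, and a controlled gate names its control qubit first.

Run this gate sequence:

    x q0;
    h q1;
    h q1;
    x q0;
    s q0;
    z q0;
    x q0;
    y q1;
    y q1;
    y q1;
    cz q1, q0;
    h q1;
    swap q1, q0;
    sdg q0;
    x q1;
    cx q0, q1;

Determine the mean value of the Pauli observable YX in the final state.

The observable YX averages to 1. Key observation: gates 2-3 undo each other exactly, leaving only the rest of the circuit to track.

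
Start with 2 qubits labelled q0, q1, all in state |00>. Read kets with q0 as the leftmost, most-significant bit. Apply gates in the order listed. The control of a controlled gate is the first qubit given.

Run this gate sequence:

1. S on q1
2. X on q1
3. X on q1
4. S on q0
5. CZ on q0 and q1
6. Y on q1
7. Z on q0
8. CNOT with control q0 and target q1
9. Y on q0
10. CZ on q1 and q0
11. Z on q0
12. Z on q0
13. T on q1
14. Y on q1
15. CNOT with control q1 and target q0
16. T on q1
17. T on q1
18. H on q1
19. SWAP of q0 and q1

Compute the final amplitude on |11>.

The final state's coefficient on |11> equals -sqrt(2)*exp(3*I*pi/4)/2.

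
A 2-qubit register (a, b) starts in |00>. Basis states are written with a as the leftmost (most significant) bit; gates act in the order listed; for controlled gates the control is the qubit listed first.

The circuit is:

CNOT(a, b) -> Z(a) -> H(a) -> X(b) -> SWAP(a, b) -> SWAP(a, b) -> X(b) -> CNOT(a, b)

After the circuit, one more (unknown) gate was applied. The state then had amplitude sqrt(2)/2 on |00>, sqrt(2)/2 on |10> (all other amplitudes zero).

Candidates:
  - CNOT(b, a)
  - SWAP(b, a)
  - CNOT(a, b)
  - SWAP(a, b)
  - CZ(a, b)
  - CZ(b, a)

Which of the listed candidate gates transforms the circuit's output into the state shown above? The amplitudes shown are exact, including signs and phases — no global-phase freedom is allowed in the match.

It was CNOT(a, b) that produced the state shown. Key observation: the block from step 4 through step 7 cancels to the identity and can be dropped.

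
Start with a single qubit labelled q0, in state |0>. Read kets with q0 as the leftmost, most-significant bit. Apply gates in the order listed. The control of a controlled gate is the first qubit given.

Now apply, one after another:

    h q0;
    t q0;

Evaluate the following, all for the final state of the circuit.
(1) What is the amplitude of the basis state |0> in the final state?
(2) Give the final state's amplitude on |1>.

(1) |0> carries amplitude sqrt(2)/2 in the final state.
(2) |1> carries amplitude sqrt(2)*exp(I*pi/4)/2 in the final state.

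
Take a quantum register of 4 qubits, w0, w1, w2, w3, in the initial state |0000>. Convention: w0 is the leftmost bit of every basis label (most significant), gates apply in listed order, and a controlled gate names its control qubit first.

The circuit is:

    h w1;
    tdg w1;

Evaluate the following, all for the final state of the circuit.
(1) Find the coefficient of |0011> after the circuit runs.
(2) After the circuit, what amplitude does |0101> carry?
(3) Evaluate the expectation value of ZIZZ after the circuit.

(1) The final state's coefficient on |0011> equals 0.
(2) The amplitude on |0101> is 0.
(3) The observable ZIZZ averages to 1.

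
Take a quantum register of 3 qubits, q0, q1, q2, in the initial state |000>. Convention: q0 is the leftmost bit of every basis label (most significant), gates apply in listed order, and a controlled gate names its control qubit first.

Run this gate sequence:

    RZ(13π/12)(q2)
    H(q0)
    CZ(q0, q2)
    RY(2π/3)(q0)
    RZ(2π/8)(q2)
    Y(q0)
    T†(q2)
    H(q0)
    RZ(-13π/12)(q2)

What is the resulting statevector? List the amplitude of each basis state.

The resulting statevector has amplitude -sqrt(3)*exp(3*I*pi/8)/2 on |000>, -exp(3*I*pi/8)/2 on |100>, and 0 on every other basis state.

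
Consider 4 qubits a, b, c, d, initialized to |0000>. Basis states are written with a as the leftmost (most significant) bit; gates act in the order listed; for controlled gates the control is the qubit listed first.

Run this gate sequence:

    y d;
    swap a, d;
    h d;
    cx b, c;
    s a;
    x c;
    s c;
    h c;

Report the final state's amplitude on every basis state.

After the circuit, the state carries amplitude -I/2 on |1000>, -I/2 on |1001>, I/2 on |1010>, I/2 on |1011>, and 0 on every other basis state.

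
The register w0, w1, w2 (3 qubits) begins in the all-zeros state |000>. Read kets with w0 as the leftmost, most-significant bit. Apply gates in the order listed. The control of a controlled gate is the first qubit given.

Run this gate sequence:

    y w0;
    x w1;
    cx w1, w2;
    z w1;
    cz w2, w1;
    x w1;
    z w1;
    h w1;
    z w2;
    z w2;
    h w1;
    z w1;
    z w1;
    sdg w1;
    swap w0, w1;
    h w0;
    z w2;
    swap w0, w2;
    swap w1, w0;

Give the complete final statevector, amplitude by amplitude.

The resulting statevector has amplitude -sqrt(2)*I/2 on |110>, -sqrt(2)*I/2 on |111>, and 0 on every other basis state.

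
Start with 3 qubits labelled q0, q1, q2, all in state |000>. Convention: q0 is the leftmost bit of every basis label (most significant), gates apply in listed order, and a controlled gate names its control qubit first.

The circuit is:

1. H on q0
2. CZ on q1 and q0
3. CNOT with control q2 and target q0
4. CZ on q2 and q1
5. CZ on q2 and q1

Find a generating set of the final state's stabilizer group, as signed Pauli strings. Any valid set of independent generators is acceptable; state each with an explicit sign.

The stabilizer group can be generated by +XII, +IZI, +IIZ, among other valid generating sets.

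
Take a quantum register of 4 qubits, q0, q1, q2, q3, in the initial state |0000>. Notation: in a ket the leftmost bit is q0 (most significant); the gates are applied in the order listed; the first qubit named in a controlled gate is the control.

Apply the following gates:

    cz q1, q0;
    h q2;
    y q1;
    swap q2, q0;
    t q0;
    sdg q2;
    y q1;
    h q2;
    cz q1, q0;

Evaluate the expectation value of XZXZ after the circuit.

The observable XZXZ averages to sqrt(2)/2.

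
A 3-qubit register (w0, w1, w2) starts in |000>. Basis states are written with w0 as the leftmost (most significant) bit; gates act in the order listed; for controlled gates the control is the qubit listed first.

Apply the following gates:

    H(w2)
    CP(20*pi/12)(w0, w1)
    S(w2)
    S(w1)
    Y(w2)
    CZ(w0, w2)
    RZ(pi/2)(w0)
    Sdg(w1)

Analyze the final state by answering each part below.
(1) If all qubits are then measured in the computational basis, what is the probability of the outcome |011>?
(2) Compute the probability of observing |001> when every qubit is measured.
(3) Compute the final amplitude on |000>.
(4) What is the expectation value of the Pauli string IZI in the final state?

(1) The probability of measuring |011> is 0.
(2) A full measurement returns |001> with probability 1/2.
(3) The final state's coefficient on |000> equals -sqrt(2)*exp(3*I*pi/4)/2.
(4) The observable IZI averages to 1.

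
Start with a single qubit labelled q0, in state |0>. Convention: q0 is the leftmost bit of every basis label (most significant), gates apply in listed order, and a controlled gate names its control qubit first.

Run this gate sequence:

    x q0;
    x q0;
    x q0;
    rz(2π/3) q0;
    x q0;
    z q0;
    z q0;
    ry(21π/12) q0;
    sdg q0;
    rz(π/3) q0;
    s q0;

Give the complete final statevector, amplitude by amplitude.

After the circuit, the state carries amplitude -sqrt(sqrt(2) + 2)*exp(I*pi/6)/2 on |0>, I*sqrt(2 - sqrt(2))/2 on |1>. Key observation: steps 1-2 multiply out to the identity, so the circuit reduces to the remaining gates.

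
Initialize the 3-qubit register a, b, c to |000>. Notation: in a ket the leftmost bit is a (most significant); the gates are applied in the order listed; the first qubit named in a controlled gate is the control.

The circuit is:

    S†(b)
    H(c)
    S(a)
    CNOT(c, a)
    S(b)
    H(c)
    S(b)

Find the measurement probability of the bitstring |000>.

A full measurement returns |000> with probability 1/4.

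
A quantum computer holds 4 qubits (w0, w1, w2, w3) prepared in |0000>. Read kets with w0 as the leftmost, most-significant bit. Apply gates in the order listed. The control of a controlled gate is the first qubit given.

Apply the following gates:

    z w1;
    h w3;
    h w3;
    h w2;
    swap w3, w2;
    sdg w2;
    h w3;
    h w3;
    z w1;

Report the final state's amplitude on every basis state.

The final amplitudes are sqrt(2)/2 on |0000>, sqrt(2)/2 on |0001>, and 0 on every other basis state.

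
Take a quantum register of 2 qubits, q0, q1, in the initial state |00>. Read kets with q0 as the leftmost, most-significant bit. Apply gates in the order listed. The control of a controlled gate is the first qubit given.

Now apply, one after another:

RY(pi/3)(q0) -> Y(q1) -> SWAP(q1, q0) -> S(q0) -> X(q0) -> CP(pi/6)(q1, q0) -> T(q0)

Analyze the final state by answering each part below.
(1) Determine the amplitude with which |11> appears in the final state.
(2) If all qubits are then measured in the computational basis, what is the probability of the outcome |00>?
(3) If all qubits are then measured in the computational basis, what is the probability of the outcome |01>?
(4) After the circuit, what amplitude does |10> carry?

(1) |11> carries amplitude 0 in the final state.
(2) Outcome |00> occurs with probability 3/4.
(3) The probability of measuring |01> is 1/4.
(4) The amplitude on |10> is 0.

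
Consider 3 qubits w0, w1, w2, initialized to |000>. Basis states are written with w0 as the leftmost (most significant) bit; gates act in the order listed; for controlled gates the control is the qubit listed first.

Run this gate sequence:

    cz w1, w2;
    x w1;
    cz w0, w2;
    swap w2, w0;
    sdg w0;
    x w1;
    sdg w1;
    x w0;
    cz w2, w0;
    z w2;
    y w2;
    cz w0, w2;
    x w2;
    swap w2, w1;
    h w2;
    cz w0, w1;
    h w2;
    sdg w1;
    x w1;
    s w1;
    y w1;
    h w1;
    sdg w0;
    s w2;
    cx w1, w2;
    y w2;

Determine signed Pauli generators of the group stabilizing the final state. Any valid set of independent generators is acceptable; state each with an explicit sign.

The stabilizer group can be generated by -IXX, -ZII, -IZZ, among other valid generating sets.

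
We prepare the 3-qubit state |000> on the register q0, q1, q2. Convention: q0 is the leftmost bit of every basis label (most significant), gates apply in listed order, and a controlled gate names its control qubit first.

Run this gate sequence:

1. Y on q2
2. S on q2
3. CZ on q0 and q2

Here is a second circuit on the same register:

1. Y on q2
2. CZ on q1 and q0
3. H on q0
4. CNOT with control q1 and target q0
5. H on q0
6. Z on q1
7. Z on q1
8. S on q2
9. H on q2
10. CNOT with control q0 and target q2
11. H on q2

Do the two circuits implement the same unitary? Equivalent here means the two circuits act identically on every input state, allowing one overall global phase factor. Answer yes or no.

Yes, they are equivalent — the unitaries differ by at most a global phase.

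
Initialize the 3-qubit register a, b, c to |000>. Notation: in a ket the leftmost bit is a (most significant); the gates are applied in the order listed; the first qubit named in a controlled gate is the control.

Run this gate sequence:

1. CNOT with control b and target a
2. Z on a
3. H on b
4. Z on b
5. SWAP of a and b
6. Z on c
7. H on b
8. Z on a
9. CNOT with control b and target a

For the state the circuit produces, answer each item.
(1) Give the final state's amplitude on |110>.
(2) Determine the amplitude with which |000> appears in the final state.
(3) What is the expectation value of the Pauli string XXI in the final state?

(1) |110> carries amplitude 1/2 in the final state.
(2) The final state's coefficient on |000> equals 1/2.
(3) The expectation value of XXI is 1.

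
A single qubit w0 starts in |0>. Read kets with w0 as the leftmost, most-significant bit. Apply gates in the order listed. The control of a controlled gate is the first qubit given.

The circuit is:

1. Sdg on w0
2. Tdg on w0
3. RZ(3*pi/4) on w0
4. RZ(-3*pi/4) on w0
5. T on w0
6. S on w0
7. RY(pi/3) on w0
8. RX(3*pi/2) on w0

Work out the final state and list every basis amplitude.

The resulting statevector has amplitude -sqrt(6)/4 - sqrt(2)*I/4 on |0>, -sqrt(2)/4 - sqrt(6)*I/4 on |1>. Key observation: gates 2-5 undo each other exactly, leaving only the rest of the circuit to track.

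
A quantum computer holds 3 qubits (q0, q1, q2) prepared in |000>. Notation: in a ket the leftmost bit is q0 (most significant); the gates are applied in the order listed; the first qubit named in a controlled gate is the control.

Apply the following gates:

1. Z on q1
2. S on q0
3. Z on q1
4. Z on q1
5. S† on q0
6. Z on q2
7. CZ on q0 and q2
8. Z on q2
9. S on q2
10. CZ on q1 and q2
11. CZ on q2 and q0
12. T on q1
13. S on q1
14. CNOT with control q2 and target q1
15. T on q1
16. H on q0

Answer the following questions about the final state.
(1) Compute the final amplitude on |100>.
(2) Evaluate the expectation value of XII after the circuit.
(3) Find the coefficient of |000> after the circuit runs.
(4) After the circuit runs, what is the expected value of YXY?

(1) The final state's coefficient on |100> equals sqrt(2)/2. Key observation: gates 2-5 undo each other exactly, leaving only the rest of the circuit to track.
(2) In the final state, XII has expectation 1.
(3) The amplitude on |000> is sqrt(2)/2.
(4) The observable YXY averages to 0.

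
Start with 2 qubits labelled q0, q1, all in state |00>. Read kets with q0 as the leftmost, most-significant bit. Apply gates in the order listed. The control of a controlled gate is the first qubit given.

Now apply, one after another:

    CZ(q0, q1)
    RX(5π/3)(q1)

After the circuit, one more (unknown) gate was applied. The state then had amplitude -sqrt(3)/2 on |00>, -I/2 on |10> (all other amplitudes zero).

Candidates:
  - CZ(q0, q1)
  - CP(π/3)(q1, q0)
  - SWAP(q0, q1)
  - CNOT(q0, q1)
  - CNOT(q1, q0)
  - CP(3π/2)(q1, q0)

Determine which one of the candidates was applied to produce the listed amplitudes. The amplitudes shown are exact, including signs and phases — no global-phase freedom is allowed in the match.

The applied gate was SWAP(q0, q1).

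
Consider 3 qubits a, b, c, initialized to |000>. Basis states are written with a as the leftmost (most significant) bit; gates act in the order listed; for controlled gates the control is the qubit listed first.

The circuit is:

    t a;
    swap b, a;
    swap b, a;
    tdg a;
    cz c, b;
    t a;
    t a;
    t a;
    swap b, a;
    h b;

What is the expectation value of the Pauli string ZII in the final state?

The observable ZII averages to 1.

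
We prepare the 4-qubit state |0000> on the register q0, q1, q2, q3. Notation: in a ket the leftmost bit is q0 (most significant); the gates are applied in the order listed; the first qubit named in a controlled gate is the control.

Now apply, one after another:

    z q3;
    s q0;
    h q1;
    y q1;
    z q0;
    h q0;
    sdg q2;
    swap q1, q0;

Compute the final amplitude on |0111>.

The final state's coefficient on |0111> equals 0.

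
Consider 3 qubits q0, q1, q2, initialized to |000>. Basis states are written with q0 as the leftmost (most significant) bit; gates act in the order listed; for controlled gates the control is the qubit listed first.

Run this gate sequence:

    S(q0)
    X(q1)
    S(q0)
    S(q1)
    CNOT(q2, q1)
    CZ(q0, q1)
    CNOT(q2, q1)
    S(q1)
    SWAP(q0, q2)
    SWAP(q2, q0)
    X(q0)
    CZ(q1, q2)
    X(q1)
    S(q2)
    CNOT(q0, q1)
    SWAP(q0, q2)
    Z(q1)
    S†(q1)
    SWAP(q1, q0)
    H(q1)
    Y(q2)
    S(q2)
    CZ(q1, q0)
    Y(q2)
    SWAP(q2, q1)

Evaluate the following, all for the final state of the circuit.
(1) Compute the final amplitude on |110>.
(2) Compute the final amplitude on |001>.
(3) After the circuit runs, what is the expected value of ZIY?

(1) |110> carries amplitude -sqrt(2)*I/2 in the final state.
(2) |001> carries amplitude 0 in the final state.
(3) The expectation value of ZIY is 0.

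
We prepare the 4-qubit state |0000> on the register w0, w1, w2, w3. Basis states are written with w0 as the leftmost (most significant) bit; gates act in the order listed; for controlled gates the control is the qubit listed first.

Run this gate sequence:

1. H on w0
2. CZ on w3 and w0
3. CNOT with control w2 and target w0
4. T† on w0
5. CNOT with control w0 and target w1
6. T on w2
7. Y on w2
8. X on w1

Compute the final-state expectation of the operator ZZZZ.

The expectation value of ZZZZ is 1.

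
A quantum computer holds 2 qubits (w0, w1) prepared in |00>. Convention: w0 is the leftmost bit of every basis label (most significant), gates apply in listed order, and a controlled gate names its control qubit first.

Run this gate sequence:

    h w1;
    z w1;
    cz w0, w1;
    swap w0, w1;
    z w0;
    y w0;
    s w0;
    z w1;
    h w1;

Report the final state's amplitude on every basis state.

After the circuit, the state carries amplitude -I/2 on |00>, -I/2 on |01>, -1/2 on |10>, -1/2 on |11>.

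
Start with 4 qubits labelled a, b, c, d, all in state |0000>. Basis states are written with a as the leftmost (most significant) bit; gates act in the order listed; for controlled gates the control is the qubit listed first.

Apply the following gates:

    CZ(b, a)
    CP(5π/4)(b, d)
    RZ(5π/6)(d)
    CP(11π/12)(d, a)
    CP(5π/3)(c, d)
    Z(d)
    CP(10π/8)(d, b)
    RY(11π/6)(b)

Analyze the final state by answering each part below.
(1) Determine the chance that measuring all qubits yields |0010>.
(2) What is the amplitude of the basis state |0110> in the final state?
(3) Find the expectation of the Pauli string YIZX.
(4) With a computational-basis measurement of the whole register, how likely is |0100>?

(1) A full measurement returns |0010> with probability 0.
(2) The amplitude on |0110> is 0.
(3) The expectation value of YIZX is 0.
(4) Outcome |0100> occurs with probability 1/2 - sqrt(3)/4.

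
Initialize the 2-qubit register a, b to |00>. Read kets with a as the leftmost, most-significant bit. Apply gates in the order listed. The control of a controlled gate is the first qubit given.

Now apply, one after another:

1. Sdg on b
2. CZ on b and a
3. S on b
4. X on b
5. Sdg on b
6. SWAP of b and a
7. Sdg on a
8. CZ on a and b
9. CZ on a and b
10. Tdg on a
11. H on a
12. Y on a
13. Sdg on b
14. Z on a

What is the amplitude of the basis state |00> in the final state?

|00> carries amplitude -sqrt(2)*exp(I*pi/4)/2 in the final state.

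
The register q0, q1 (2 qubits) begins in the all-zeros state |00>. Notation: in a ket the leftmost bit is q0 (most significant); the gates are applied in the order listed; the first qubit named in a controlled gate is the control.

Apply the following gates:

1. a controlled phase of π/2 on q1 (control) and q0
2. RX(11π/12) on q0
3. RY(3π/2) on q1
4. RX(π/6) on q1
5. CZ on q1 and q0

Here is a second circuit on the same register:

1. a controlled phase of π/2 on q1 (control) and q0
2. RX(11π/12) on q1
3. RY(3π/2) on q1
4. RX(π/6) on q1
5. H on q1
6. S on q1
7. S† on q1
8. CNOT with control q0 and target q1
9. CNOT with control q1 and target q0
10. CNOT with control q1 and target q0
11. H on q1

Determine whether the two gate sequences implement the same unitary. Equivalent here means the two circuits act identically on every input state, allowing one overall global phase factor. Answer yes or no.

No: there is an input state on which the two circuits produce genuinely different outputs (not merely differing by a phase).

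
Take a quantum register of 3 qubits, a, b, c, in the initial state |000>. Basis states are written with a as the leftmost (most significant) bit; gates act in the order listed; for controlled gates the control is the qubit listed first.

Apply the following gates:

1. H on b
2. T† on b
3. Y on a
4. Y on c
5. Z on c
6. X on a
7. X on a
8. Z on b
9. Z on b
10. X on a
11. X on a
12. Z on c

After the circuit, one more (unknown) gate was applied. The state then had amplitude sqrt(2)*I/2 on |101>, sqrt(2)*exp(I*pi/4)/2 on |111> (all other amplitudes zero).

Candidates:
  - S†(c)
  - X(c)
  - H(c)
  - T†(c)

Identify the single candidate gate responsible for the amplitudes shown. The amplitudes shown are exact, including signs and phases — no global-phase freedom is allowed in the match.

The applied gate was S†(c). Key observation: gates 5-12 undo each other exactly, leaving only the rest of the circuit to track.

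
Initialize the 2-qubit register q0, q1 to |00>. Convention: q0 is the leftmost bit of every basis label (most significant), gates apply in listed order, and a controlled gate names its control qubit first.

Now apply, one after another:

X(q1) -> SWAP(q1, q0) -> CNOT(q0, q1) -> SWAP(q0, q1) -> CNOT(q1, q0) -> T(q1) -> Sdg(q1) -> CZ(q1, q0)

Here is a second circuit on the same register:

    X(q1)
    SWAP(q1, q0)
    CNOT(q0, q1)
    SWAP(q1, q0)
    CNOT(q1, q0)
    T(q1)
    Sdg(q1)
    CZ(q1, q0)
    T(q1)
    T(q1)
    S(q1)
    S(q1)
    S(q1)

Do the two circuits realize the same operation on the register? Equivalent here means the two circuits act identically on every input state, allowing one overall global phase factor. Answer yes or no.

Yes, they are equivalent — the unitaries differ by at most a global phase.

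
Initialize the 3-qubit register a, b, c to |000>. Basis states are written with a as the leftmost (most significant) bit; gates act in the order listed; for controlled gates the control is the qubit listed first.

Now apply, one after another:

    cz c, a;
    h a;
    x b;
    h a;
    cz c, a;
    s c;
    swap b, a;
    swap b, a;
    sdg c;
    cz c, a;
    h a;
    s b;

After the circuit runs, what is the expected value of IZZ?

In the final state, IZZ has expectation -1. Key observation: gates 4-11 undo each other exactly, leaving only the rest of the circuit to track.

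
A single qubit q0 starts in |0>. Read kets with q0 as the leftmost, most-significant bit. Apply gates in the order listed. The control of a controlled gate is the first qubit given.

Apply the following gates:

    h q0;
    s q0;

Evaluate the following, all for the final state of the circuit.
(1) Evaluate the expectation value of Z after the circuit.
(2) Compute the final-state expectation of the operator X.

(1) The observable Z averages to 0.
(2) In the final state, X has expectation 0.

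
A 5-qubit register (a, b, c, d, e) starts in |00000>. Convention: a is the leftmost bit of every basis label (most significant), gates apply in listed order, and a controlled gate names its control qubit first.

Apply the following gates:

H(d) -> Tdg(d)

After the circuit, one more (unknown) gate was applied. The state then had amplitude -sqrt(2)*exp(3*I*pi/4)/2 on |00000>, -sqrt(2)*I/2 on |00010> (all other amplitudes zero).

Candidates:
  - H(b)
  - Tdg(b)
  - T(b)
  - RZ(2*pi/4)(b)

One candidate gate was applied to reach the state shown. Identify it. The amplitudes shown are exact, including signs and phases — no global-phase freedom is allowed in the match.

The applied gate was RZ(2*pi/4)(b).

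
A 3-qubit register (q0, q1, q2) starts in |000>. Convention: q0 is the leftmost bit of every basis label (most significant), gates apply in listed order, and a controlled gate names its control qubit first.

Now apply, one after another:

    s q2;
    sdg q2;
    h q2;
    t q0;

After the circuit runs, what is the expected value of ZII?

The observable ZII averages to 1. Key observation: steps 1-2 multiply out to the identity, so the circuit reduces to the remaining gates.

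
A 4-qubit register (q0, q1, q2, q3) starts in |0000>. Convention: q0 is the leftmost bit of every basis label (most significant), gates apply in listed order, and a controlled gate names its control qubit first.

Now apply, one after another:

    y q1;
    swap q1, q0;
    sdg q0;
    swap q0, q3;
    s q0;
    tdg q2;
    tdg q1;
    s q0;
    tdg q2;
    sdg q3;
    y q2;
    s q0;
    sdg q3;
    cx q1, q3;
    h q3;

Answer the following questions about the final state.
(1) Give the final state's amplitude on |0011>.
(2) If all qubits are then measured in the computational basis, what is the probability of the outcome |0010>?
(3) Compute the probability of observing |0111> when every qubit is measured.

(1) The amplitude on |0011> is sqrt(2)*I/2.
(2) Outcome |0010> occurs with probability 1/2.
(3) Outcome |0111> occurs with probability 0.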